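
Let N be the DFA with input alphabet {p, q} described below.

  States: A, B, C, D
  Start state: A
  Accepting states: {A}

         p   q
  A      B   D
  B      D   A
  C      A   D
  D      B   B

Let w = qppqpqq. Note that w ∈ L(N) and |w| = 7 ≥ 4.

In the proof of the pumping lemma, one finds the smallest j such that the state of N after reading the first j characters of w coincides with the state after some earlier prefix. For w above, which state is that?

State sequence: A -q-> D -p-> B -p-> D -q-> B -p-> D -q-> B -q-> A
First repeat at step 3: D was already visited.

The earliest repeat is at step j = 3: N is in D, which it already visited at step i = 1.
The DFA has 4 states, so the proof of the pumping lemma guarantees a repeated state among the first 4+1 visited; the segment between the two visits is the pumpable y.

D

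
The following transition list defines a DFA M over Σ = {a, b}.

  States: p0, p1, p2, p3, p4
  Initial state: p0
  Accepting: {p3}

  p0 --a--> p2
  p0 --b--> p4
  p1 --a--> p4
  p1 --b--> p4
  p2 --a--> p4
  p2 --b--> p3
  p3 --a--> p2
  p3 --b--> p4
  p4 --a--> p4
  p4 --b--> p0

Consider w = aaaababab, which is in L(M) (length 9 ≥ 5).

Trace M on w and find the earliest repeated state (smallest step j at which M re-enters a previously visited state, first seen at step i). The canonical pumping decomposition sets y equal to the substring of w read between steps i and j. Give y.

a

State sequence: p0 -a-> p2 -a-> p4 -a-> p4 -a-> p4 -b-> p0 -a-> p2 -b-> p3 -a-> p2 -b-> p3
First repeat at step 3: p4 was already visited.

So i = 2, j = 3, giving x = w[0:2] = aa, y = w[2:3] = a, z = w[3:9] = ababab.
Check: |xy| = 3 ≤ 5 and |y| = 1 ≥ 1. Reading y takes M from p4 back to p4, so every xyⁱz is accepted.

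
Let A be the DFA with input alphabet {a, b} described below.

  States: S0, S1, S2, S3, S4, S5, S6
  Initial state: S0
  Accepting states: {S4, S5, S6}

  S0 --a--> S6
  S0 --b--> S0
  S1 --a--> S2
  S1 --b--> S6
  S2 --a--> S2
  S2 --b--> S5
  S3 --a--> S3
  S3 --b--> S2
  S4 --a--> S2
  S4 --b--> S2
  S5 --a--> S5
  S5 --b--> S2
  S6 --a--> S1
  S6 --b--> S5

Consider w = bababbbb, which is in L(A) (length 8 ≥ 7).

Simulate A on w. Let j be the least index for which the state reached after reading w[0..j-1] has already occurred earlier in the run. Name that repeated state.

Run of A on w = b a b a b b b b:
  step 0: S0  (start)
  step 1: S0  (read b: S0→S0)   ← first repeat (S0 seen earlier)
  step 2: S6  (read a: S0→S6)
  step 3: S5  (read b: S6→S5)
  step 4: S5  (read a: S5→S5)
  step 5: S2  (read b: S5→S2)
  step 6: S5  (read b: S2→S5)
  step 7: S2  (read b: S5→S2)
  step 8: S5  (read b: S2→S5)

The earliest repeat is at step j = 1: A is in S0, which it already visited at step i = 0.
With |Q| = 7, pigeonhole forces a state repeat no later than step 7; the substring read between the first and second visits to that state can be pumped.

S0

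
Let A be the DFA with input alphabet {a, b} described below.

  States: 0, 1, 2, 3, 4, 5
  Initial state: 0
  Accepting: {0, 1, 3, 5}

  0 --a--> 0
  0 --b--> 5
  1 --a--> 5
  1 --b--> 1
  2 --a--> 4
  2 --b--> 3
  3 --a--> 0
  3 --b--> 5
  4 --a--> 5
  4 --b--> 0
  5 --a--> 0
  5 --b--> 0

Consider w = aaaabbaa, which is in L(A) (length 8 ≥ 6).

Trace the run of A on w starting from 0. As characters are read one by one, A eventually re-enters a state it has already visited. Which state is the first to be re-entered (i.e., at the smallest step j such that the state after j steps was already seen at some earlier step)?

State sequence: 0 -a-> 0 -a-> 0 -a-> 0 -a-> 0 -b-> 5 -b-> 0 -a-> 0 -a-> 0
First repeat at step 1: 0 was already visited.

The earliest repeat is at step j = 1: A is in 0, which it already visited at step i = 0.
Since A has 6 states, any run of length ≥ 6 visits 6+1 states, so by pigeonhole some state repeats within the first 6 steps — that repeat gives the pumpable loop.

0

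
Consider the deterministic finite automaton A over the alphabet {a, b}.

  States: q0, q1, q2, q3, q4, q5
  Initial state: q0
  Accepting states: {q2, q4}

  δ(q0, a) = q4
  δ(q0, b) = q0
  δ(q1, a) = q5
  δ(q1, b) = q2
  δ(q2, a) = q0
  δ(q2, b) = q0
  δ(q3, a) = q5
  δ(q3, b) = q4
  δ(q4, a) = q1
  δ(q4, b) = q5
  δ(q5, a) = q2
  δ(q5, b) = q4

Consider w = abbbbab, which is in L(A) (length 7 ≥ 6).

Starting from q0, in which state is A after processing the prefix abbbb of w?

Run of A on the first 5 characters of w = a b b b b:
  step 0: q0  (start)
  step 1: q4  (read a: q0→q4)
  step 2: q5  (read b: q4→q5)
  step 3: q4  (read b: q5→q4)
  step 4: q5  (read b: q4→q5)
  step 5: q4  (read b: q5→q4)

After reading 5 characters, A is in state q4.
(This kind of state-tracing is the core of the pumping-lemma construction: with 6 states, pigeonhole forces a repeat within the first 6 steps.)

q4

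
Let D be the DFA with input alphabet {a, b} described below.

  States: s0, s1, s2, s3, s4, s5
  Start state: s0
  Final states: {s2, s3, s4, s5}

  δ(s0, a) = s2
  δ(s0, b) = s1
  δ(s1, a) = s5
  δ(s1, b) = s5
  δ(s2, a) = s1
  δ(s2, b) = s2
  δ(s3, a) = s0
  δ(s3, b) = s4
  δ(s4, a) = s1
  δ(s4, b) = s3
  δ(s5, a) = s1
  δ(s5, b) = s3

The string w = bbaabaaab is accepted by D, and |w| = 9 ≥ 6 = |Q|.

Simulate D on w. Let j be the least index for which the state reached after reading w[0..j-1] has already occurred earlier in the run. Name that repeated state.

Run of D on w = b b a a b a a a b:
  step 0: s0  (start)
  step 1: s1  (read b: s0→s1)
  step 2: s5  (read b: s1→s5)
  step 3: s1  (read a: s5→s1)   ← first repeat (s1 seen earlier)
  step 4: s5  (read a: s1→s5)
  step 5: s3  (read b: s5→s3)
  step 6: s0  (read a: s3→s0)
  step 7: s2  (read a: s0→s2)
  step 8: s1  (read a: s2→s1)
  step 9: s5  (read b: s1→s5)

The earliest repeat is at step j = 3: D is in s1, which it already visited at step i = 1.

s1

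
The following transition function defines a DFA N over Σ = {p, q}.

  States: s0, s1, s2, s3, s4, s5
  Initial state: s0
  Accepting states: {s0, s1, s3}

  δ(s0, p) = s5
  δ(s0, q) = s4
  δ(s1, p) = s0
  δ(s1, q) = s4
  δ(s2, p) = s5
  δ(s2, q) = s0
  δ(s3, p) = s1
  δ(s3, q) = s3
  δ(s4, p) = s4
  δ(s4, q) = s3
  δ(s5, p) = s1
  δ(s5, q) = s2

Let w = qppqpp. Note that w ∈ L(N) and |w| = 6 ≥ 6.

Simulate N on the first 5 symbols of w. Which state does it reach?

Run of N on the first 5 characters of w = q p p q p:
  step 0: s0  (start)
  step 1: s4  (read q: s0→s4)
  step 2: s4  (read p: s4→s4)
  step 3: s4  (read p: s4→s4)
  step 4: s3  (read q: s4→s3)
  step 5: s1  (read p: s3→s1)

After reading 5 characters, N is in state s1.

s1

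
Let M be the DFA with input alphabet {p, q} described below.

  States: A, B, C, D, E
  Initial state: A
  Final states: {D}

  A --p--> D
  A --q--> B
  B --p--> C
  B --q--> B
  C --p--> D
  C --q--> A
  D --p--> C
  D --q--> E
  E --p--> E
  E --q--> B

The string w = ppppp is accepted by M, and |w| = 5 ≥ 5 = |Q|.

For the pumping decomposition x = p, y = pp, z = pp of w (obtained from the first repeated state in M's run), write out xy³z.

ppppppppp

xy^3z = p·pp·pp·pp·pp = ppppppppp.
Reading y = pp takes M from D back to D, so after x·y·y·y the machine is still in D, and z then leads to the accepting state D. Hence ppppppppp ∈ L(M).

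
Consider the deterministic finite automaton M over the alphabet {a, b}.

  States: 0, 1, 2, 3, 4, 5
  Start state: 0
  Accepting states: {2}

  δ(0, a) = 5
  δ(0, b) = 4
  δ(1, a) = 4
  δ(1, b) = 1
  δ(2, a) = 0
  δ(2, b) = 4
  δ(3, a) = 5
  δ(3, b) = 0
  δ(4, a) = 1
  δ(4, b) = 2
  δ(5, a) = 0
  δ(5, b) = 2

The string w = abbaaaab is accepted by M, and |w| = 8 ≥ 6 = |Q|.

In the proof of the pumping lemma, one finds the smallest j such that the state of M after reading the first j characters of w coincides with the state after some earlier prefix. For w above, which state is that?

4

Run of M on w = a b b a a a a b:
  step 0: 0  (start)
  step 1: 5  (read a: 0→5)
  step 2: 2  (read b: 5→2)
  step 3: 4  (read b: 2→4)
  step 4: 1  (read a: 4→1)
  step 5: 4  (read a: 1→4)   ← first repeat (4 seen earlier)
  step 6: 1  (read a: 4→1)
  step 7: 4  (read a: 1→4)
  step 8: 2  (read b: 4→2)

The earliest repeat is at step j = 5: M is in 4, which it already visited at step i = 3.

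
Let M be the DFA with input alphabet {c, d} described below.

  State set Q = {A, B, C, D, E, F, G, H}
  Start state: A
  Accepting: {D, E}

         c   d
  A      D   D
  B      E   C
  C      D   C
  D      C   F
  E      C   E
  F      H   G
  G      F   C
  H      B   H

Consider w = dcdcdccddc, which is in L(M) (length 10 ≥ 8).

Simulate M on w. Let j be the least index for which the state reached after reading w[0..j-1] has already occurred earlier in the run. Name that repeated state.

State sequence: A -d-> D -c-> C -d-> C -c-> D -d-> F -c-> H -c-> B -d-> C -d-> C -c-> D
First repeat at step 3: C was already visited.

The earliest repeat is at step j = 3: M is in C, which it already visited at step i = 2.
Since M has 8 states, any run of length ≥ 8 visits 8+1 states, so by pigeonhole some state repeats within the first 8 steps — that repeat gives the pumpable loop.

C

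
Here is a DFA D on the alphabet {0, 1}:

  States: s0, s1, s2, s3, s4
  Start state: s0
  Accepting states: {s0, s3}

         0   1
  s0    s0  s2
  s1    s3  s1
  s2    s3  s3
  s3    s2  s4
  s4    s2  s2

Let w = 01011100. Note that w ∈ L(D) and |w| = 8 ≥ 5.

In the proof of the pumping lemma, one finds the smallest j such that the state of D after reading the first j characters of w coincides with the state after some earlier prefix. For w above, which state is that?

State sequence: s0 -0-> s0 -1-> s2 -0-> s3 -1-> s4 -1-> s2 -1-> s3 -0-> s2 -0-> s3
First repeat at step 1: s0 was already visited.

The earliest repeat is at step j = 1: D is in s0, which it already visited at step i = 0.
Pumping length from the standard proof: p = 5 (the number of states). The repeated state found above gives |xy| = j ≤ 5 and |y| = j − i ≥ 1.

s0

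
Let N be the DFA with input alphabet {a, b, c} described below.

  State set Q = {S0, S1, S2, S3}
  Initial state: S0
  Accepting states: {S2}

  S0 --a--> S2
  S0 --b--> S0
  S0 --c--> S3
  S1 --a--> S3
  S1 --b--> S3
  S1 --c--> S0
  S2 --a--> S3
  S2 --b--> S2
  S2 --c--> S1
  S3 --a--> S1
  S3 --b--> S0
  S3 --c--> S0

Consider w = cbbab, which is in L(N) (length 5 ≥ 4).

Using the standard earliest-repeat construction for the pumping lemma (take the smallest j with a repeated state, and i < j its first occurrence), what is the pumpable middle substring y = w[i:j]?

State sequence: S0 -c-> S3 -b-> S0 -b-> S0 -a-> S2 -b-> S2
First repeat at step 2: S0 was already visited.

So i = 0, j = 2, giving x = w[0:0] = ε, y = w[0:2] = cb, z = w[2:5] = bab.
Check: |xy| = 2 ≤ 4 and |y| = 2 ≥ 1. Reading y takes N from S0 back to S0, so every xyⁱz is accepted.
Since N has 4 states, any run of length ≥ 4 visits 4+1 states, so by pigeonhole some state repeats within the first 4 steps — that repeat gives the pumpable loop.

cb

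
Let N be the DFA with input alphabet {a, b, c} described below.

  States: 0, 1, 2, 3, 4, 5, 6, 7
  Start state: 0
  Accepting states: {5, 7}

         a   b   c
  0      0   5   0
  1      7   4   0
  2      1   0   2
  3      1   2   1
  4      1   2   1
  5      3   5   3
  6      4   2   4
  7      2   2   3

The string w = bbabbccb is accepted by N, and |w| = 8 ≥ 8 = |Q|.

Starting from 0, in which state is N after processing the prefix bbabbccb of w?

5

State sequence: 0 -b-> 5 -b-> 5 -a-> 3 -b-> 2 -b-> 0 -c-> 0 -c-> 0 -b-> 5

After reading 8 characters, N is in state 5.
(This kind of state-tracing is the core of the pumping-lemma construction: with 8 states, pigeonhole forces a repeat within the first 8 steps.)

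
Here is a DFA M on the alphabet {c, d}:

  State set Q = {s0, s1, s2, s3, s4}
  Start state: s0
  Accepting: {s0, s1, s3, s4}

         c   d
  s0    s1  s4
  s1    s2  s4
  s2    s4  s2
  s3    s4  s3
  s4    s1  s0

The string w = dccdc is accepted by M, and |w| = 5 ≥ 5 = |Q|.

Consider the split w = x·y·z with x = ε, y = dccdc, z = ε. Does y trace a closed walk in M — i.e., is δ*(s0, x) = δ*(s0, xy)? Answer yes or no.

no

Run of M on the first 5 characters of w = d c c d c:
  step 0: s0  (start)
  step 1: s4  (read d: s0→s4)
  step 2: s1  (read c: s4→s1)
  step 3: s2  (read c: s1→s2)
  step 4: s2  (read d: s2→s2)
  step 5: s4  (read c: s2→s4)

After x (step 0): s0. After xy (step 5): s4.
They differ (s0 ≠ s4), so y is not a cycle from the state after x; this split is not the one the pumping-lemma construction produces, and pumping y need not keep the string in L(M).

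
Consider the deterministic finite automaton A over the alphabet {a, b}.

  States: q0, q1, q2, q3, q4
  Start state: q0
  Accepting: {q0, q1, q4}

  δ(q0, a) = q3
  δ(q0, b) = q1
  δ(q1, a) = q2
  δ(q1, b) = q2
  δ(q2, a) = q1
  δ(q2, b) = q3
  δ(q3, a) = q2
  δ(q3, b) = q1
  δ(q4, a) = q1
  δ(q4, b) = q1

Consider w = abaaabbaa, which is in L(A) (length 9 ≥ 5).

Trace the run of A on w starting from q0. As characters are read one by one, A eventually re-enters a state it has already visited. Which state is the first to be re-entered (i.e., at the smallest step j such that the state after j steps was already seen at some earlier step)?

q1

State sequence: q0 -a-> q3 -b-> q1 -a-> q2 -a-> q1 -a-> q2 -b-> q3 -b-> q1 -a-> q2 -a-> q1
First repeat at step 4: q1 was already visited.

The earliest repeat is at step j = 4: A is in q1, which it already visited at step i = 2.
With |Q| = 5, pigeonhole forces a state repeat no later than step 5; the substring read between the first and second visits to that state can be pumped.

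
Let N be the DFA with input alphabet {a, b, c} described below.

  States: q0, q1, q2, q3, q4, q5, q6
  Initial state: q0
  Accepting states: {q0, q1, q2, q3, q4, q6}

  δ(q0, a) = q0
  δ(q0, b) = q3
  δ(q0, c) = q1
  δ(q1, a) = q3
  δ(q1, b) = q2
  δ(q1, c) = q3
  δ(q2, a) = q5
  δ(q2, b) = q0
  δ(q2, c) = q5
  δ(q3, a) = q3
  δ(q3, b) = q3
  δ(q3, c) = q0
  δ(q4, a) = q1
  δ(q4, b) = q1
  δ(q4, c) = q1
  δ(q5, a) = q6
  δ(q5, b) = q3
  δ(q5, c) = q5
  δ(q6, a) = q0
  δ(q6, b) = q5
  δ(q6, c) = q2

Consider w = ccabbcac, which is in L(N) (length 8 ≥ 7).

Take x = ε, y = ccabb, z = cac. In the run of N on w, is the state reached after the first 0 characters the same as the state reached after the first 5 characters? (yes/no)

Run of N on the first 5 characters of w = c c a b b:
  step 0: q0  (start)
  step 1: q1  (read c: q0→q1)
  step 2: q3  (read c: q1→q3)
  step 3: q3  (read a: q3→q3)
  step 4: q3  (read b: q3→q3)
  step 5: q3  (read b: q3→q3)

After x (step 0): q0. After xy (step 5): q3.
They differ (q0 ≠ q3), so y is not a cycle from the state after x; this split is not the one the pumping-lemma construction produces, and pumping y need not keep the string in L(N).

no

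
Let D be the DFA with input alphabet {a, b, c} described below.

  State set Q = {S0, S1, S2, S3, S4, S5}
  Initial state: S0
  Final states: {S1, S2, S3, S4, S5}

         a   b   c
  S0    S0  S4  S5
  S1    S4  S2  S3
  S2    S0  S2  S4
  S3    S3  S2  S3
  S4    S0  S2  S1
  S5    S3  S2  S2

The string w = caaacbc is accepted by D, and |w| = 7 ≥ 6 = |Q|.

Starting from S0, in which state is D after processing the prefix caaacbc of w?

Run of D on the first 7 characters of w = c a a a c b c:
  step 0: S0  (start)
  step 1: S5  (read c: S0→S5)
  step 2: S3  (read a: S5→S3)
  step 3: S3  (read a: S3→S3)
  step 4: S3  (read a: S3→S3)
  step 5: S3  (read c: S3→S3)
  step 6: S2  (read b: S3→S2)
  step 7: S4  (read c: S2→S4)

After reading 7 characters, D is in state S4.

S4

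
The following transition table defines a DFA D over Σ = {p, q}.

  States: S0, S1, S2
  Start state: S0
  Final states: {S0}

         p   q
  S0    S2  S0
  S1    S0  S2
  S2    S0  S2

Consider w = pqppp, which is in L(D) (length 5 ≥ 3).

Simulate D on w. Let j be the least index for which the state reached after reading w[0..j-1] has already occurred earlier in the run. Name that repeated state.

S2

Run of D on w = p q p p p:
  step 0: S0  (start)
  step 1: S2  (read p: S0→S2)
  step 2: S2  (read q: S2→S2)   ← first repeat (S2 seen earlier)
  step 3: S0  (read p: S2→S0)
  step 4: S2  (read p: S0→S2)
  step 5: S0  (read p: S2→S0)

The earliest repeat is at step j = 2: D is in S2, which it already visited at step i = 1.
Pumping length from the standard proof: p = 3 (the number of states). The repeated state found above gives |xy| = j ≤ 3 and |y| = j − i ≥ 1.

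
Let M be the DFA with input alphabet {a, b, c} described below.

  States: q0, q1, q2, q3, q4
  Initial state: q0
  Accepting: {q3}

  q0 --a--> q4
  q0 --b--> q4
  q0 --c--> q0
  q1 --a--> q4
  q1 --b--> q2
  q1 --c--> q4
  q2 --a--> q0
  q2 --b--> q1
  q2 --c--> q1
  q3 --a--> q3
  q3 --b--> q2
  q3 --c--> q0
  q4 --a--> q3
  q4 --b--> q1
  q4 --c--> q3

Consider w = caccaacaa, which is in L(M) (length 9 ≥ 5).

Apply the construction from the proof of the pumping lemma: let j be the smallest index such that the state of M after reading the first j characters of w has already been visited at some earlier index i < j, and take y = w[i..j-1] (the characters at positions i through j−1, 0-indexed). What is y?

c

State sequence: q0 -c-> q0 -a-> q4 -c-> q3 -c-> q0 -a-> q4 -a-> q3 -c-> q0 -a-> q4 -a-> q3
First repeat at step 1: q0 was already visited.

So i = 0, j = 1, giving x = w[0:0] = ε, y = w[0:1] = c, z = w[1:9] = accaacaa.
Check: |xy| = 1 ≤ 5 and |y| = 1 ≥ 1. Reading y takes M from q0 back to q0, so every xyⁱz is accepted.
Since M has 5 states, any run of length ≥ 5 visits 5+1 states, so by pigeonhole some state repeats within the first 5 steps — that repeat gives the pumpable loop.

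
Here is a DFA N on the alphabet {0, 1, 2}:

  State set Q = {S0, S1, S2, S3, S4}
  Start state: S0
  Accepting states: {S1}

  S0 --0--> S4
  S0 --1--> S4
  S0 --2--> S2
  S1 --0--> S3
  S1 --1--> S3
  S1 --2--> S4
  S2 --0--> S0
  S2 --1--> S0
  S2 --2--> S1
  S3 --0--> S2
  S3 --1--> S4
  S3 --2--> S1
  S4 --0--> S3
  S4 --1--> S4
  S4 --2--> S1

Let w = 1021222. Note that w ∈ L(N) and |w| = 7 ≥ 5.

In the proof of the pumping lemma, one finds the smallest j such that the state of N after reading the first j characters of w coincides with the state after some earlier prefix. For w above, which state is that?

S3

Run of N on w = 1 0 2 1 2 2 2:
  step 0: S0  (start)
  step 1: S4  (read 1: S0→S4)
  step 2: S3  (read 0: S4→S3)
  step 3: S1  (read 2: S3→S1)
  step 4: S3  (read 1: S1→S3)   ← first repeat (S3 seen earlier)
  step 5: S1  (read 2: S3→S1)
  step 6: S4  (read 2: S1→S4)
  step 7: S1  (read 2: S4→S1)

The earliest repeat is at step j = 4: N is in S3, which it already visited at step i = 2.
Pumping length from the standard proof: p = 5 (the number of states). The repeated state found above gives |xy| = j ≤ 5 and |y| = j − i ≥ 1.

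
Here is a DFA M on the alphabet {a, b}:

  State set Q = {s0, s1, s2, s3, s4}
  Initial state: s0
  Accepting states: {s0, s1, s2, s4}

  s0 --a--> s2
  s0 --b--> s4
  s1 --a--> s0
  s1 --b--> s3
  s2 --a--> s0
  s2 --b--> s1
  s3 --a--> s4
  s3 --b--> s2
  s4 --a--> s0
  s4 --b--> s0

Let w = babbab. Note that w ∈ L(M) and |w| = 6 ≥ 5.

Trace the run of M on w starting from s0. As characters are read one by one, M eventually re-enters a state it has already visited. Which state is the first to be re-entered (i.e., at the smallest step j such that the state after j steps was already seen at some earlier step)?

s0

State sequence: s0 -b-> s4 -a-> s0 -b-> s4 -b-> s0 -a-> s2 -b-> s1
First repeat at step 2: s0 was already visited.

The earliest repeat is at step j = 2: M is in s0, which it already visited at step i = 0.
Since M has 5 states, any run of length ≥ 5 visits 5+1 states, so by pigeonhole some state repeats within the first 5 steps — that repeat gives the pumpable loop.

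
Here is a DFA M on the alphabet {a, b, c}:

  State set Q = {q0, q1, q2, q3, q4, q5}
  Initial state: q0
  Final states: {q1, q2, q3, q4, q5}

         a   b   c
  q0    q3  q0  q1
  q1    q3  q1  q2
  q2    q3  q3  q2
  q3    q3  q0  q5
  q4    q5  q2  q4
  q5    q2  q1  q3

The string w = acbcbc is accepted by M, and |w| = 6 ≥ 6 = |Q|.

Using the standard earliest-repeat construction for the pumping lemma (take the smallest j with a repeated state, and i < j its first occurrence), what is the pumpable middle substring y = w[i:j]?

cbcb

State sequence: q0 -a-> q3 -c-> q5 -b-> q1 -c-> q2 -b-> q3 -c-> q5
First repeat at step 5: q3 was already visited.

So i = 1, j = 5, giving x = w[0:1] = a, y = w[1:5] = cbcb, z = w[5:6] = c.
Check: |xy| = 5 ≤ 6 and |y| = 4 ≥ 1. Reading y takes M from q3 back to q3, so every xyⁱz is accepted.
Pumping length from the standard proof: p = 6 (the number of states). The repeated state found above gives |xy| = j ≤ 6 and |y| = j − i ≥ 1.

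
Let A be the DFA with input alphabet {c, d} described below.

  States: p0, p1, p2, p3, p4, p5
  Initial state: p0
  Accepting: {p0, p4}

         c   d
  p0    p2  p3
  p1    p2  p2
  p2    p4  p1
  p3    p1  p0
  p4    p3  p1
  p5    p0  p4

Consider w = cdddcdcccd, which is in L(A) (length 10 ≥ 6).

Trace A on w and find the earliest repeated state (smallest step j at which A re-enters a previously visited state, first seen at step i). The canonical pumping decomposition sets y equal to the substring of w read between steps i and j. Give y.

State sequence: p0 -c-> p2 -d-> p1 -d-> p2 -d-> p1 -c-> p2 -d-> p1 -c-> p2 -c-> p4 -c-> p3 -d-> p0
First repeat at step 3: p2 was already visited.

So i = 1, j = 3, giving x = w[0:1] = c, y = w[1:3] = dd, z = w[3:10] = dcdcccd.
Check: |xy| = 3 ≤ 6 and |y| = 2 ≥ 1. Reading y takes A from p2 back to p2, so every xyⁱz is accepted.
With |Q| = 6, pigeonhole forces a state repeat no later than step 6; the substring read between the first and second visits to that state can be pumped.

dd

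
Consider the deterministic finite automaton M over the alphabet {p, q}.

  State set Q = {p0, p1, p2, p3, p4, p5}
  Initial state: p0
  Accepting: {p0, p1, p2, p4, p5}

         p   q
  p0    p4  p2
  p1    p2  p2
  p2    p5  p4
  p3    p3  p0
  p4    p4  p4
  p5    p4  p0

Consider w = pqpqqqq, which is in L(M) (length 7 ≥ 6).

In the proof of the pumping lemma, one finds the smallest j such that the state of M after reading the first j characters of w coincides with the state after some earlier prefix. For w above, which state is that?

State sequence: p0 -p-> p4 -q-> p4 -p-> p4 -q-> p4 -q-> p4 -q-> p4 -q-> p4
First repeat at step 2: p4 was already visited.

The earliest repeat is at step j = 2: M is in p4, which it already visited at step i = 1.

p4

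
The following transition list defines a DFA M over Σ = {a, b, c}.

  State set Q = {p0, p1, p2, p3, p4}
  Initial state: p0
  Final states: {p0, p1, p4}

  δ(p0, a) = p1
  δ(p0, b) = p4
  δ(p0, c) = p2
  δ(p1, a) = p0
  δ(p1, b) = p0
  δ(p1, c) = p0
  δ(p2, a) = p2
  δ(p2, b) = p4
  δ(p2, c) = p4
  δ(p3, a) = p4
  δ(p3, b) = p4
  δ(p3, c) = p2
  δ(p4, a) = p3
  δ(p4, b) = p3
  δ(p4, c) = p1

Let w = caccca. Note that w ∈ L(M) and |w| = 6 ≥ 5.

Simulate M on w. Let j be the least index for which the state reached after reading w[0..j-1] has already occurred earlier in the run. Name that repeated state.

p2

State sequence: p0 -c-> p2 -a-> p2 -c-> p4 -c-> p1 -c-> p0 -a-> p1
First repeat at step 2: p2 was already visited.

The earliest repeat is at step j = 2: M is in p2, which it already visited at step i = 1.
The DFA has 5 states, so the proof of the pumping lemma guarantees a repeated state among the first 5+1 visited; the segment between the two visits is the pumpable y.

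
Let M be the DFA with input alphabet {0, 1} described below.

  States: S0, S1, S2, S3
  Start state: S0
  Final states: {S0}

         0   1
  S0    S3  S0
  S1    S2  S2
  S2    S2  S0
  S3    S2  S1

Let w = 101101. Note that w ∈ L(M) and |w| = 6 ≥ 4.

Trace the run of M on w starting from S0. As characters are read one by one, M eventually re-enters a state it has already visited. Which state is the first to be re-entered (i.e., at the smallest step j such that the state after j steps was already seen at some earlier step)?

Run of M on w = 1 0 1 1 0 1:
  step 0: S0  (start)
  step 1: S0  (read 1: S0→S0)   ← first repeat (S0 seen earlier)
  step 2: S3  (read 0: S0→S3)
  step 3: S1  (read 1: S3→S1)
  step 4: S2  (read 1: S1→S2)
  step 5: S2  (read 0: S2→S2)
  step 6: S0  (read 1: S2→S0)

The earliest repeat is at step j = 1: M is in S0, which it already visited at step i = 0.

S0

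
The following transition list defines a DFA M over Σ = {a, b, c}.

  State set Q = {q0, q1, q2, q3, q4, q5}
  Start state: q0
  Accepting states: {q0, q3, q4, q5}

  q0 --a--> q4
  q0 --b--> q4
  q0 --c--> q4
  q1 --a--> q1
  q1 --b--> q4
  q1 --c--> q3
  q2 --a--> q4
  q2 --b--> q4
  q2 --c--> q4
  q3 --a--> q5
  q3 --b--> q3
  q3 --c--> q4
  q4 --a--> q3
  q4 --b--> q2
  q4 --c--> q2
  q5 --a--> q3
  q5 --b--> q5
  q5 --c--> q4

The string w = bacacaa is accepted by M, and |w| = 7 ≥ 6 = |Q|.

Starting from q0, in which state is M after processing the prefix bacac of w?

State sequence: q0 -b-> q4 -a-> q3 -c-> q4 -a-> q3 -c-> q4

After reading 5 characters, M is in state q4.
(This kind of state-tracing is the core of the pumping-lemma construction: with 6 states, pigeonhole forces a repeat within the first 6 steps.)

q4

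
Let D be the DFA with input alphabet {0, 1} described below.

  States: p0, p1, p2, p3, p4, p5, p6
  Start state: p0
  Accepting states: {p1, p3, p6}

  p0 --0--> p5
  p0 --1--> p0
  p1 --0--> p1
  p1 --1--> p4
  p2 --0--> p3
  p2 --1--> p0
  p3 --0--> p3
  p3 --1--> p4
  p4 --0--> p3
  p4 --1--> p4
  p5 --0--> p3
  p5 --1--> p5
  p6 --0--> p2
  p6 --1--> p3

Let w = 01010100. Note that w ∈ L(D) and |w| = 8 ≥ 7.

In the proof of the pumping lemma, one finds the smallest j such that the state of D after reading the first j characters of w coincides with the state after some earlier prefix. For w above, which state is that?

Run of D on w = 0 1 0 1 0 1 0 0:
  step 0: p0  (start)
  step 1: p5  (read 0: p0→p5)
  step 2: p5  (read 1: p5→p5)   ← first repeat (p5 seen earlier)
  step 3: p3  (read 0: p5→p3)
  step 4: p4  (read 1: p3→p4)
  step 5: p3  (read 0: p4→p3)
  step 6: p4  (read 1: p3→p4)
  step 7: p3  (read 0: p4→p3)
  step 8: p3  (read 0: p3→p3)

The earliest repeat is at step j = 2: D is in p5, which it already visited at step i = 1.
With |Q| = 7, pigeonhole forces a state repeat no later than step 7; the substring read between the first and second visits to that state can be pumped.

p5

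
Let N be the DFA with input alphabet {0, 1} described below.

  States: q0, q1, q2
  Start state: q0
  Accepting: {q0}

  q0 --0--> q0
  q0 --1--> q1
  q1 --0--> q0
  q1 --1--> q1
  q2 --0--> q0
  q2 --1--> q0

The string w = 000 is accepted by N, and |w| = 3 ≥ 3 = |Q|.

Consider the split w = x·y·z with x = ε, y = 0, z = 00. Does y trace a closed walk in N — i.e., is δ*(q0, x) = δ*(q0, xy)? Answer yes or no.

yes

State sequence: q0 -0-> q0

After x (step 0): q0. After xy (step 1): q0.
They match, so y = 0 drives N around a cycle from q0 back to itself; pumping y any number of times keeps N in q0 before reading z, and xyⁱz ∈ L(N) for every i ≥ 0.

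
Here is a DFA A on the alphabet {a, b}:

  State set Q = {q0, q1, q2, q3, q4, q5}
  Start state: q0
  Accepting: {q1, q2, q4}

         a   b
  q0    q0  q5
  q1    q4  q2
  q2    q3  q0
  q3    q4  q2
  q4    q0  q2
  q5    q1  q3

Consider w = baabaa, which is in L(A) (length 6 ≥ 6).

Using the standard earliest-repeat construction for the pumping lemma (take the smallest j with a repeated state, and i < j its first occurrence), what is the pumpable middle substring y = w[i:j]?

Run of A on w = b a a b a a:
  step 0: q0  (start)
  step 1: q5  (read b: q0→q5)
  step 2: q1  (read a: q5→q1)
  step 3: q4  (read a: q1→q4)
  step 4: q2  (read b: q4→q2)
  step 5: q3  (read a: q2→q3)
  step 6: q4  (read a: q3→q4)   ← first repeat (q4 seen earlier)

So i = 3, j = 6, giving x = w[0:3] = baa, y = w[3:6] = baa, z = w[6:6] = ε.
Check: |xy| = 6 ≤ 6 and |y| = 3 ≥ 1. Reading y takes A from q4 back to q4, so every xyⁱz is accepted.
With |Q| = 6, pigeonhole forces a state repeat no later than step 6; the substring read between the first and second visits to that state can be pumped.

baa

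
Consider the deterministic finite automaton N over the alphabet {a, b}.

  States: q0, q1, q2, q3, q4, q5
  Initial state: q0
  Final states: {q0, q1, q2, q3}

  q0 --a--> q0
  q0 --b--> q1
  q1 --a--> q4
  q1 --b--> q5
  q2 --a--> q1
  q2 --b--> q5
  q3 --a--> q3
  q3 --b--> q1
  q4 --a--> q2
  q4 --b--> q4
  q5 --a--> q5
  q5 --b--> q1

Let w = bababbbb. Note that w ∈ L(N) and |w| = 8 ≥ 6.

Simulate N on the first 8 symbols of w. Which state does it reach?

Run of N on the first 8 characters of w = b a b a b b b b:
  step 0: q0  (start)
  step 1: q1  (read b: q0→q1)
  step 2: q4  (read a: q1→q4)
  step 3: q4  (read b: q4→q4)
  step 4: q2  (read a: q4→q2)
  step 5: q5  (read b: q2→q5)
  step 6: q1  (read b: q5→q1)
  step 7: q5  (read b: q1→q5)
  step 8: q1  (read b: q5→q1)

After reading 8 characters, N is in state q1.
(This kind of state-tracing is the core of the pumping-lemma construction: with 6 states, pigeonhole forces a repeat within the first 6 steps.)

q1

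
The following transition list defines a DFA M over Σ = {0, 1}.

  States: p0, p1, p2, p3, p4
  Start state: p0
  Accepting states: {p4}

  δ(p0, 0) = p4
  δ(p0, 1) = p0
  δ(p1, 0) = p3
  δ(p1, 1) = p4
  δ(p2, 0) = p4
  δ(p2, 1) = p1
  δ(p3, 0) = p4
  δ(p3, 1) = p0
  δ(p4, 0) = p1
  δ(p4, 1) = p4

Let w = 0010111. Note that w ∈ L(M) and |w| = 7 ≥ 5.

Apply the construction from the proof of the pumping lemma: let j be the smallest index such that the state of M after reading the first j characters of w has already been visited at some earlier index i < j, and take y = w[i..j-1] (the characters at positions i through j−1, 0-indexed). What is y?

State sequence: p0 -0-> p4 -0-> p1 -1-> p4 -0-> p1 -1-> p4 -1-> p4 -1-> p4
First repeat at step 3: p4 was already visited.

So i = 1, j = 3, giving x = w[0:1] = 0, y = w[1:3] = 01, z = w[3:7] = 0111.
Check: |xy| = 3 ≤ 5 and |y| = 2 ≥ 1. Reading y takes M from p4 back to p4, so every xyⁱz is accepted.

01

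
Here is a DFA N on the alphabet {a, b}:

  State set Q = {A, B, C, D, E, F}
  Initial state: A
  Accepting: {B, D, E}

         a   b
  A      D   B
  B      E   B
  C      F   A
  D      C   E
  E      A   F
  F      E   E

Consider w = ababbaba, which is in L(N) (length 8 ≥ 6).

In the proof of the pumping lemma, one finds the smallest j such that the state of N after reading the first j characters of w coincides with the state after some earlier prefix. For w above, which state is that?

Run of N on w = a b a b b a b a:
  step 0: A  (start)
  step 1: D  (read a: A→D)
  step 2: E  (read b: D→E)
  step 3: A  (read a: E→A)   ← first repeat (A seen earlier)
  step 4: B  (read b: A→B)
  step 5: B  (read b: B→B)
  step 6: E  (read a: B→E)
  step 7: F  (read b: E→F)
  step 8: E  (read a: F→E)

The earliest repeat is at step j = 3: N is in A, which it already visited at step i = 0.

A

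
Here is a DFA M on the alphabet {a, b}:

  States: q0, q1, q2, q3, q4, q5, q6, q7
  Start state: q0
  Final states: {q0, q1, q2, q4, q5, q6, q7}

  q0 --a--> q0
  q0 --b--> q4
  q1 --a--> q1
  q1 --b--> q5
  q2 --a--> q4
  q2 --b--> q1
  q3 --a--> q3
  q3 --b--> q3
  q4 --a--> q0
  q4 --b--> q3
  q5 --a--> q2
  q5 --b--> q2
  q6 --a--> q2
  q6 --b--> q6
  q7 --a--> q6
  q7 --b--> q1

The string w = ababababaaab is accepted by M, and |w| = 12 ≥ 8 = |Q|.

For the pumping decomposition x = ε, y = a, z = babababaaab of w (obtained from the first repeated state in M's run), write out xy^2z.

xy^2z = ε·a·a·babababaaab = aababababaaab.
Reading y = a takes M from q0 back to q0, so after x·y·y the machine is still in q0, and z then leads to the accepting state q4. Hence aababababaaab ∈ L(M).

aababababaaab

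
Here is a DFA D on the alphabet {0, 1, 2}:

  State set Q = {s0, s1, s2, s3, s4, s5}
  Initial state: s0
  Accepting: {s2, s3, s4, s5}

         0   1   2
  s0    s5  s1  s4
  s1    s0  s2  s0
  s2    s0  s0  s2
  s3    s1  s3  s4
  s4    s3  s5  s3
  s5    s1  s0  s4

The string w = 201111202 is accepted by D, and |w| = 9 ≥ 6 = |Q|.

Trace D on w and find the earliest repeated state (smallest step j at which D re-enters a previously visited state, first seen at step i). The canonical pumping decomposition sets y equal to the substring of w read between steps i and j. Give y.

State sequence: s0 -2-> s4 -0-> s3 -1-> s3 -1-> s3 -1-> s3 -1-> s3 -2-> s4 -0-> s3 -2-> s4
First repeat at step 3: s3 was already visited.

So i = 2, j = 3, giving x = w[0:2] = 20, y = w[2:3] = 1, z = w[3:9] = 111202.
Check: |xy| = 3 ≤ 6 and |y| = 1 ≥ 1. Reading y takes D from s3 back to s3, so every xyⁱz is accepted.

1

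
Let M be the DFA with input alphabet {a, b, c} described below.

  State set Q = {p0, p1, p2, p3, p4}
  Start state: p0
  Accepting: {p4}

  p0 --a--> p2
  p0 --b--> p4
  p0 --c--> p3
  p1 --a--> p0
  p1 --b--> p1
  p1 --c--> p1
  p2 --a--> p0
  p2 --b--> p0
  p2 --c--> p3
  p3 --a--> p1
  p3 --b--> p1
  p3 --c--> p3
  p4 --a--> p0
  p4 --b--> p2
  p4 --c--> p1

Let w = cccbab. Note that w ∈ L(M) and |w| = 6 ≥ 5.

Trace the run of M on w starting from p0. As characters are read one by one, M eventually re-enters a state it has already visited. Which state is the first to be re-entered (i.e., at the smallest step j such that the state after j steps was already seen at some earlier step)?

State sequence: p0 -c-> p3 -c-> p3 -c-> p3 -b-> p1 -a-> p0 -b-> p4
First repeat at step 2: p3 was already visited.

The earliest repeat is at step j = 2: M is in p3, which it already visited at step i = 1.

p3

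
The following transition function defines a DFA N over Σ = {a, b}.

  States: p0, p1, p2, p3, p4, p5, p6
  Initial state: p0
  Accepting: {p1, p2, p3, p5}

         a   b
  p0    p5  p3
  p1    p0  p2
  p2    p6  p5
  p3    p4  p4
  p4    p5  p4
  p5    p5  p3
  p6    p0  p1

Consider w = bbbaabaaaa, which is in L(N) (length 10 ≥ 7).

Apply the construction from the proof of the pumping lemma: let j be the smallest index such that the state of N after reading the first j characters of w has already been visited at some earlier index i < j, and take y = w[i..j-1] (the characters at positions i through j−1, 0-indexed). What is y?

State sequence: p0 -b-> p3 -b-> p4 -b-> p4 -a-> p5 -a-> p5 -b-> p3 -a-> p4 -a-> p5 -a-> p5 -a-> p5
First repeat at step 3: p4 was already visited.

So i = 2, j = 3, giving x = w[0:2] = bb, y = w[2:3] = b, z = w[3:10] = aabaaaa.
Check: |xy| = 3 ≤ 7 and |y| = 1 ≥ 1. Reading y takes N from p4 back to p4, so every xyⁱz is accepted.
Pumping length from the standard proof: p = 7 (the number of states). The repeated state found above gives |xy| = j ≤ 7 and |y| = j − i ≥ 1.

b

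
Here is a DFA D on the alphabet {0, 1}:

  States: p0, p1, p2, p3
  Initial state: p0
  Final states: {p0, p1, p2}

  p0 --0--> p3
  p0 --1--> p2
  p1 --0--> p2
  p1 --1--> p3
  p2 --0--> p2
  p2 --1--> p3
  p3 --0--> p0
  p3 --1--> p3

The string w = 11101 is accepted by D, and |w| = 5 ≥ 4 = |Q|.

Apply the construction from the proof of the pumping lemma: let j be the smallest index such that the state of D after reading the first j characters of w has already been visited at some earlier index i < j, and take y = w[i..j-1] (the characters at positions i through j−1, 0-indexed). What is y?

State sequence: p0 -1-> p2 -1-> p3 -1-> p3 -0-> p0 -1-> p2
First repeat at step 3: p3 was already visited.

So i = 2, j = 3, giving x = w[0:2] = 11, y = w[2:3] = 1, z = w[3:5] = 01.
Check: |xy| = 3 ≤ 4 and |y| = 1 ≥ 1. Reading y takes D from p3 back to p3, so every xyⁱz is accepted.
Since D has 4 states, any run of length ≥ 4 visits 4+1 states, so by pigeonhole some state repeats within the first 4 steps — that repeat gives the pumpable loop.

1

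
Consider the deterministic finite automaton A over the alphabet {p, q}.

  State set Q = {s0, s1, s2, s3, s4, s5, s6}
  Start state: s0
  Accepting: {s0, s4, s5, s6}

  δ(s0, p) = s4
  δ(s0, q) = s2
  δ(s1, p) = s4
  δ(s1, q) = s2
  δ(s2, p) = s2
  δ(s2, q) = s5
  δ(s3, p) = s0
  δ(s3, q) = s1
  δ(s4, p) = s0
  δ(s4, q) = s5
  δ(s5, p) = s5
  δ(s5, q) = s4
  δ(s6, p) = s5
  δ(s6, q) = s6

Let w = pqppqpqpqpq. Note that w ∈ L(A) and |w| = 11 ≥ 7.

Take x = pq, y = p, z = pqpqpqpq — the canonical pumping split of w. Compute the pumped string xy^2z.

xy^2z = pq·p·p·pqpqpqpq = pqpppqpqpqpq.
Reading y = p takes A from s5 back to s5, so after x·y·y the machine is still in s5, and z then leads to the accepting state s4. Hence pqpppqpqpqpq ∈ L(A).

pqpppqpqpqpq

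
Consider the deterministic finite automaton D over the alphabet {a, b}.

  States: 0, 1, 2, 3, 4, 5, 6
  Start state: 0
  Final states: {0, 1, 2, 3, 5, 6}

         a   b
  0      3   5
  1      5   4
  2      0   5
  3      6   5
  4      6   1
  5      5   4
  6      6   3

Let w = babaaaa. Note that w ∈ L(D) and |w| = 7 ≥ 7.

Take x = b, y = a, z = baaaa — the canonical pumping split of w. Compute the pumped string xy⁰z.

xy⁰z = xz = b·baaaa = bbaaaa.
Reading y = a takes D from 5 back to 5, so after x the machine is still in 5, and z then leads to the accepting state 6. Hence bbaaaa ∈ L(D).

bbaaaa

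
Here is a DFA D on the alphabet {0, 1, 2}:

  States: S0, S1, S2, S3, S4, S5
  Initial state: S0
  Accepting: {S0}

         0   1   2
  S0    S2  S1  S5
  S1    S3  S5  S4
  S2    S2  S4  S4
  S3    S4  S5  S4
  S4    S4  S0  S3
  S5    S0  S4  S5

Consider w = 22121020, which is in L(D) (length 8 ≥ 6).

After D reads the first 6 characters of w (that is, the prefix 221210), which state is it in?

S0

Run of D on the first 6 characters of w = 2 2 1 2 1 0:
  step 0: S0  (start)
  step 1: S5  (read 2: S0→S5)
  step 2: S5  (read 2: S5→S5)
  step 3: S4  (read 1: S5→S4)
  step 4: S3  (read 2: S4→S3)
  step 5: S5  (read 1: S3→S5)
  step 6: S0  (read 0: S5→S0)

After reading 6 characters, D is in state S0.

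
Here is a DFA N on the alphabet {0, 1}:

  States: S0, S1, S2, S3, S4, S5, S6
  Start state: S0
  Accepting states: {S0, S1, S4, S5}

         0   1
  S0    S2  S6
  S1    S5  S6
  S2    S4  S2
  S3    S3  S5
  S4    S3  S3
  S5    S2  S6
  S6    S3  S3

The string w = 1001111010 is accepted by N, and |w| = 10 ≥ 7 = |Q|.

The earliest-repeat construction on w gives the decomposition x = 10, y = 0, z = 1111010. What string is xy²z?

xy^2z = 10·0·0·1111010 = 10001111010.
Reading y = 0 takes N from S3 back to S3, so after x·y·y the machine is still in S3, and z then leads to the accepting state S4. Hence 10001111010 ∈ L(N).

10001111010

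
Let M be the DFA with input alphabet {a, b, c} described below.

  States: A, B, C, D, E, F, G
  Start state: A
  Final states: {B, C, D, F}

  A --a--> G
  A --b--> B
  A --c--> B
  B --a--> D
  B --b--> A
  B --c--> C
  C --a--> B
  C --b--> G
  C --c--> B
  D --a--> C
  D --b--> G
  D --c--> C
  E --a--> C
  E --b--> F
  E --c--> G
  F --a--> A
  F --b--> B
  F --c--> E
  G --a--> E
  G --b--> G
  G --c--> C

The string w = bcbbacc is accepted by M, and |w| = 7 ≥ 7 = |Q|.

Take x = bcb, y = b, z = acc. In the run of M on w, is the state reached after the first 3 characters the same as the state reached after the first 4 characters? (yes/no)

yes

Run of M on the first 4 characters of w = b c b b:
  step 0: A  (start)
  step 1: B  (read b: A→B)
  step 2: C  (read c: B→C)
  step 3: G  (read b: C→G)
  step 4: G  (read b: G→G)

After x (step 3): G. After xy (step 4): G.
They match, so y = b drives M around a cycle from G back to itself; pumping y any number of times keeps M in G before reading z, and xyⁱz ∈ L(M) for every i ≥ 0.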